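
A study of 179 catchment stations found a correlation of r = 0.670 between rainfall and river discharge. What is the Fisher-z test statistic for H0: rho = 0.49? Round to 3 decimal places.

3.644

Fisher z: atanh(0.670) = 0.810743, atanh(0.49) = 0.536060
z = (z_r − z_0)·√(n−3) = (0.810743 − 0.536060)·√176 = 0.274683 · 13.266499 = 3.644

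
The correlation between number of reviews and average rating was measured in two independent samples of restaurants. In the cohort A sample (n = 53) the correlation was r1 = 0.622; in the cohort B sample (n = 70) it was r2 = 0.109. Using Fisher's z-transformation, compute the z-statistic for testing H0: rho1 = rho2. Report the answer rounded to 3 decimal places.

Fisher z-transforms: z1 = atanh(0.622) = 0.728261, z2 = atanh(0.109) = 0.109435; difference d = 0.618826
Var(d) = 1/50 + 1/67 = 0.0200000 + 0.0149254 = 0.0349254
z = d/√Var(d) = 0.618826 / √0.0349254 = 0.618826 / 0.186883 = 3.311

3.311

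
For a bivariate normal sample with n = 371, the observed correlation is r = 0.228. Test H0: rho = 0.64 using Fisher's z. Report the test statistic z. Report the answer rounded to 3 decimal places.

z_r = atanh(0.228) = 0.232079,  z_0 = atanh(0.64) = 0.758174
SE = 1/√(n−3) = 1/√368 = 0.052129
z = (z_r − z_0)/SE = (0.232079 − 0.758174) / 0.052129 = -0.526095 / 0.052129 = -10.092

-10.092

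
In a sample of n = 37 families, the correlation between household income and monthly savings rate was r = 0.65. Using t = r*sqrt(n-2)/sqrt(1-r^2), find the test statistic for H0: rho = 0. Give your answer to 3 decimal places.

5.060

t = r·√(n−2) / √(1−r²) with r = 0.65, n = 37
  = 0.65·√35 / √(1 − 0.4225)
  = 0.65·5.916080 / 0.759934
  = 3.845452 / 0.759934 = 5.060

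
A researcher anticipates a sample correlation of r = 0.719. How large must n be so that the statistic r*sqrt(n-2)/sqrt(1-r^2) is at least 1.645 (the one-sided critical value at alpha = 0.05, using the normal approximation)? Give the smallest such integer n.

5

Need r·√(n−2)/√(1−r²) ≥ 1.645
√(n−2) ≥ 1.645·√(1−0.516961) / 0.719 = 1.645·0.695010 / 0.719 = 1.5901
n−2 ≥ 2.5284  ⇒  n ≥ 4.5284
Smallest integer n = 5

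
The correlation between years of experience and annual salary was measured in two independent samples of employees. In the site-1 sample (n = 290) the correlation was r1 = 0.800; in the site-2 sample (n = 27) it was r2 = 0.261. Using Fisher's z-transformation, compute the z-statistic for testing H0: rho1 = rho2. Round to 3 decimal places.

3.913

Fisher z-transforms: z1 = atanh(0.800) = 1.098612, z2 = atanh(0.261) = 0.267181; difference d = 0.831431
Var(d) = 1/287 + 1/24 = 0.0034843 + 0.0416667 = 0.0451510
z = d/√Var(d) = 0.831431 / √0.0451510 = 0.831431 / 0.212488 = 3.913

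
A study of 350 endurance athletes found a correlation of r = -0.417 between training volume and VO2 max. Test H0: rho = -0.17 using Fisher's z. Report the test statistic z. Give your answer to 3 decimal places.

z_r = atanh(-0.417) = -0.444055,  z_0 = atanh(-0.17) = -0.171667
SE = 1/√(n−3) = 1/√347 = 0.053683
z = (z_r − z_0)/SE = (-0.444055 − (-0.171667)) / 0.053683 = -0.272388 / 0.053683 = -5.074

-5.074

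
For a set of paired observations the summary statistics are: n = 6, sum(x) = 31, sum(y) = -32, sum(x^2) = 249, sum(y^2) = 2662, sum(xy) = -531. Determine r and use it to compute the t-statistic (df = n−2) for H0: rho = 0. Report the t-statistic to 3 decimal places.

-2.471

S_xy = nΣxy − ΣxΣy = 6·(-531) − 31·(-32) = -3186 − (-992) = -2194
S_xx = nΣx² − (Σx)² = 6·249 − 31² = 1494 − 961 = 533
S_yy = nΣy² − (Σy)² = 6·2662 − (-32)² = 15972 − 1024 = 14948
r = S_xy / √(S_xx·S_yy) = -2194 / √(533·14948) = -2194 / √7967284 = -2194 / 2822.6378 = -0.7773
t = r·√(n−2)/√(1−r²) = -0.7773·√4 / √(1−0.604195) = -1.554600 / 0.629130 = -2.471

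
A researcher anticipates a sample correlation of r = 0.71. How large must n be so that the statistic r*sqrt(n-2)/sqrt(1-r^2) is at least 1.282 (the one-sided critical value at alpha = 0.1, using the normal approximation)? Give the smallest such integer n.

r√(n−2)/√(1−r²) ≥ 1.282  ⇔  n−2 ≥ (1.282)²·(1−r²)/r²
(1−r²)/r² = (1−0.5041)/0.5041 = 0.9837
n ≥ 2 + 1.643524·0.9837 = 2 + 1.6167 = 3.6167
⌈3.6167⌉ = 4

4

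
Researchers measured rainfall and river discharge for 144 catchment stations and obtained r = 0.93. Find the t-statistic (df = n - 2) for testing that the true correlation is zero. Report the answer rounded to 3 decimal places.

t = r·√(n−2) / √(1−r²) with r = 0.93, n = 144
  = 0.93·√142 / √(1 − 0.8649)
  = 0.93·11.916375 / 0.367560
  = 11.082229 / 0.367560 = 30.151

30.151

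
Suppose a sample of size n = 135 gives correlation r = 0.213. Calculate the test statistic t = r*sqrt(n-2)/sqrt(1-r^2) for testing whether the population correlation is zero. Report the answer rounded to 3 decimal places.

2.514

t = r·√(n−2) / √(1−r²) with r = 0.213, n = 135
  = 0.213·√133 / √(1 − 0.045369)
  = 0.213·11.532563 / 0.977052
  = 2.456436 / 0.977052 = 2.514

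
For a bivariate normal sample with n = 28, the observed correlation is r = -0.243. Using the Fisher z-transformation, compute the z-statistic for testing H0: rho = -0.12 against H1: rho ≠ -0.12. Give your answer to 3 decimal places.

z_r = atanh(-0.243) = -0.247960,  z_0 = atanh(-0.12) = -0.120581
SE = 1/√(n−3) = 1/√25 = 0.200000
z = (z_r − z_0)/SE = (-0.247960 − (-0.120581)) / 0.200000 = -0.127379 / 0.200000 = -0.637

-0.637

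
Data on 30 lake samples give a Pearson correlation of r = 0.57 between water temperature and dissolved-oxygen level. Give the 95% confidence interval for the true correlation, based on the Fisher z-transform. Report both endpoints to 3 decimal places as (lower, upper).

(0.264, 0.772)

z_r = atanh(0.57) = 0.647523;  SE = 1/√(n−3) = 1/√27 = 0.192450
z-limits: 0.647523 ± 1.960·0.192450 = 0.647523 ± 0.377202 = [0.270321, 1.024725]
ρ-limits: (tanh 0.270321, tanh 1.024725) = (0.264, 0.772)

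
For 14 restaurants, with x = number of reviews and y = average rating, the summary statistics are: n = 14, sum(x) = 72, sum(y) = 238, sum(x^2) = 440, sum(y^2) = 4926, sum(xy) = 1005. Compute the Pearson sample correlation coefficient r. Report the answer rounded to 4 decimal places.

Numerator: nΣxy − (Σx)(Σy) = 14·1005 − (72)(238) = -3066
Denominator: √[(nΣx²−(Σx)²)(nΣy²−(Σy)²)]
  nΣx²−(Σx)² = 14·440 − 5184 = 976;  nΣy²−(Σy)² = 14·4926 − 56644 = 12320
  √(976·12320) = √12024320 = 3467.6101
r = -3066 / 3467.6101 = -0.8842

-0.8842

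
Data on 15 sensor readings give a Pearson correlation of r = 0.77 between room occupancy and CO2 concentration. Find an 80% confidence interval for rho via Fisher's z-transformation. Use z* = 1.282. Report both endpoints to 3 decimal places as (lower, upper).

(0.572, 0.883)

Fisher z: z_r = atanh(r) = ½·ln((1+0.77)/(1−0.77)) = 1.020328
SE(z) = 1/√(n−3) = 1/√12 = 0.288675
80% ⇒ z* = 1.282; margin = 1.282·0.288675 = 0.370081
CI on z-scale: (0.650247, 1.390409)
Back-transform: tanh(0.650247) = 0.571836, tanh(1.390409) = 0.883261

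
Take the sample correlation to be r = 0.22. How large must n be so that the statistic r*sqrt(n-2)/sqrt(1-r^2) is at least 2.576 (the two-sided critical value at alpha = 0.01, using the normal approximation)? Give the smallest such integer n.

r√(n−2)/√(1−r²) ≥ 2.576  ⇔  n−2 ≥ (2.576)²·(1−r²)/r²
(1−r²)/r² = (1−0.0484)/0.0484 = 19.6612
n ≥ 2 + 6.635776·19.6612 = 2 + 130.4673 = 132.4673
⌈132.4673⌉ = 133

133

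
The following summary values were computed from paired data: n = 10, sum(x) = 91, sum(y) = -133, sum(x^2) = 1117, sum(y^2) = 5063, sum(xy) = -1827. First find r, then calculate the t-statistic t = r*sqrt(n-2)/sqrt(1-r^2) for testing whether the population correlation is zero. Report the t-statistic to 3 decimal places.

-2.308

Numerator: nΣxy − (Σx)(Σy) = 10·(-1827) − (91)(-133) = -6167
Denominator: √[(nΣx²−(Σx)²)(nΣy²−(Σy)²)]
  nΣx²−(Σx)² = 10·1117 − 8281 = 2889;  nΣy²−(Σy)² = 10·5063 − 17689 = 32941
  √(2889·32941) = √95166549 = 9755.3344
r = -6167 / 9755.3344 = -0.6322
t = r·√(n−2)/√(1−r²) = -0.6322·√8 / √(1−0.399677) = -1.788132 / 0.774805 = -2.308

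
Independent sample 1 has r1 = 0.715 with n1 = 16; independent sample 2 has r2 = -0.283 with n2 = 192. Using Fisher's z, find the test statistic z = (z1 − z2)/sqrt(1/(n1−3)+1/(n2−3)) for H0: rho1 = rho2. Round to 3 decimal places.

4.144

z1 = atanh(0.715) = 0.897340,  z2 = atanh(-0.283) = -0.290940
SE = √(1/(n1−3) + 1/(n2−3)) = √(1/13 + 1/189) = √(0.0769231 + 0.0052910) = √0.0822141 = 0.286730
z = (z1 − z2)/SE = (0.897340 − (-0.290940)) / 0.286730 = 1.188280 / 0.286730 = 4.144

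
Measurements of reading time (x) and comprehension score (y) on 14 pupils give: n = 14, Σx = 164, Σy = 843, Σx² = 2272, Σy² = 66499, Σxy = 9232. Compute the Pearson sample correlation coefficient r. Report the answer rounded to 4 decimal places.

S_xy = nΣxy − ΣxΣy = 14·9232 − 164·843 = 129248 − 138252 = -9004
S_xx = nΣx² − (Σx)² = 14·2272 − 164² = 31808 − 26896 = 4912
S_yy = nΣy² − (Σy)² = 14·66499 − 843² = 930986 − 710649 = 220337
r = S_xy / √(S_xx·S_yy) = -9004 / √(4912·220337) = -9004 / √1082295344 = -9004 / 32898.2575 = -0.2737

-0.2737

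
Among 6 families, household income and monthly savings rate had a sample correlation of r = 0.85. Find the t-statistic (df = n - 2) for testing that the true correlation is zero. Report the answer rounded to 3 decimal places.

3.227

1 − r² = 1 − 0.7225 = 0.2775;  √(1−r²) = 0.526783
√(n−2) = √4 = 2.000000
t = r·√(n−2)/√(1−r²) = 0.85 · 2.000000 / 0.526783 = 3.227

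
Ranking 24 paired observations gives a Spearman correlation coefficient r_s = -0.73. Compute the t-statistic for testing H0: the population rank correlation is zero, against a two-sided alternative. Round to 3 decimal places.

-5.010

1 − r_s² = 1 − 0.5329 = 0.4671;  √(1−r_s²) = 0.683447
√(n−2) = √22 = 4.690416
t = r_s·√(n−2)/√(1−r_s²) = -0.73 · 4.690416 / 0.683447 = -5.010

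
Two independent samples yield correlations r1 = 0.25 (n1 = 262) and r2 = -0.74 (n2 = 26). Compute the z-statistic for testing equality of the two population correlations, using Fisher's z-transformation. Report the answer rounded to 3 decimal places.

z1 = atanh(0.25) = 0.255413,  z2 = atanh(-0.74) = -0.950479
SE = √(1/(n1−3) + 1/(n2−3)) = √(1/259 + 1/23) = √(0.0038610 + 0.0434783) = √0.0473393 = 0.217576
z = (z1 − z2)/SE = (0.255413 − (-0.950479)) / 0.217576 = 1.205892 / 0.217576 = 5.542

5.542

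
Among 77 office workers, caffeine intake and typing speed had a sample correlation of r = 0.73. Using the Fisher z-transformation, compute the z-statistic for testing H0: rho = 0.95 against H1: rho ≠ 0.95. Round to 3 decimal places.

z_r = atanh(0.73) = 0.928727,  z_0 = atanh(0.95) = 1.831781
SE = 1/√(n−3) = 1/√74 = 0.116248
z = (z_r − z_0)/SE = (0.928727 − 1.831781) / 0.116248 = -0.903054 / 0.116248 = -7.768

-7.768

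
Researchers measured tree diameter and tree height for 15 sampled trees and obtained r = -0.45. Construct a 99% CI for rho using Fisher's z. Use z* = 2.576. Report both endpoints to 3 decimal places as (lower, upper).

(-0.842, 0.253)

Fisher z: z_r = atanh(r) = ½·ln((1+(-0.45))/(1−(-0.45))) = -0.484700
SE(z) = 1/√(n−3) = 1/√12 = 0.288675
99% ⇒ z* = 2.576; margin = 2.576·0.288675 = 0.743627
CI on z-scale: (-1.228327, 0.258927)
Back-transform: tanh(-1.228327) = -0.842093, tanh(0.258927) = 0.253292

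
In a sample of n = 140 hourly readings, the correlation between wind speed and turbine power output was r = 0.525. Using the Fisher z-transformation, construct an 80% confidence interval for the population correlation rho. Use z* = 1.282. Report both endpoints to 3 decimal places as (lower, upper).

(0.441, 0.600)

Fisher z: z_r = atanh(r) = ½·ln((1+0.525)/(1−0.525)) = 0.583217
SE(z) = 1/√(n−3) = 1/√137 = 0.085436
80% ⇒ z* = 1.282; margin = 1.282·0.085436 = 0.109529
CI on z-scale: (0.473688, 0.692746)
Back-transform: tanh(0.473688) = 0.441174, tanh(0.692746) = 0.599743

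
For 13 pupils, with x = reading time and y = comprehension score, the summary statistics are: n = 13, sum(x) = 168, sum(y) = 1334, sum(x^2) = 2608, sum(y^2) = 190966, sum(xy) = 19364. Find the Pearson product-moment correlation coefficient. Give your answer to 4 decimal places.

0.4371

S_xy = nΣxy − ΣxΣy = 13·19364 − 168·1334 = 251732 − 224112 = 27620
S_xx = nΣx² − (Σx)² = 13·2608 − 168² = 33904 − 28224 = 5680
S_yy = nΣy² − (Σy)² = 13·190966 − 1334² = 2482558 − 1779556 = 703002
r = S_xy / √(S_xx·S_yy) = 27620 / √(5680·703002) = 27620 / √3993051360 = 27620 / 63190.5955 = 0.4371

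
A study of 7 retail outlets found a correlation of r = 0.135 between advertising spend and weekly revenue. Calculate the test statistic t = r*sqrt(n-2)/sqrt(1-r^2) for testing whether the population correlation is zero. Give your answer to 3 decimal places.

0.305

1 − r² = 1 − 0.018225 = 0.981775;  √(1−r²) = 0.990846
√(n−2) = √5 = 2.236068
t = r·√(n−2)/√(1−r²) = 0.135 · 2.236068 / 0.990846 = 0.305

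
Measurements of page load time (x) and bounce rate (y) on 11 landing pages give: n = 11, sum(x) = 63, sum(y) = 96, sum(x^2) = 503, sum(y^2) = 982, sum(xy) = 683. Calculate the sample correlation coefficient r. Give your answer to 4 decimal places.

0.9302

Numerator: nΣxy − (Σx)(Σy) = 11·683 − (63)(96) = 1465
Denominator: √[(nΣx²−(Σx)²)(nΣy²−(Σy)²)]
  nΣx²−(Σx)² = 11·503 − 3969 = 1564;  nΣy²−(Σy)² = 11·982 − 9216 = 1586
  √(1564·1586) = √2480504 = 1574.9616
r = 1465 / 1574.9616 = 0.9302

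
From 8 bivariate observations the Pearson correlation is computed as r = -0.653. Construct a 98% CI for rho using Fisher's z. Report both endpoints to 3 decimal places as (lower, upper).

(-0.949, 0.254)

z_r = atanh(-0.653) = -0.780511;  SE = 1/√(n−3) = 1/√5 = 0.447214
z-limits: -0.780511 ± 2.326·0.447214 = -0.780511 ± 1.040220 = [-1.820731, 0.259709]
ρ-limits: (tanh -1.820731, tanh 0.259709) = (-0.949, 0.254)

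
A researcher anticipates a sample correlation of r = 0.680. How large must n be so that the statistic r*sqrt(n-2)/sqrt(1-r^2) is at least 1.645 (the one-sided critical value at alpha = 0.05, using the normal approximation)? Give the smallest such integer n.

6

Need r·√(n−2)/√(1−r²) ≥ 1.645
√(n−2) ≥ 1.645·√(1−0.462400) / 0.680 = 1.645·0.733212 / 0.680 = 1.7737
n−2 ≥ 3.1460  ⇒  n ≥ 5.1460
Smallest integer n = 6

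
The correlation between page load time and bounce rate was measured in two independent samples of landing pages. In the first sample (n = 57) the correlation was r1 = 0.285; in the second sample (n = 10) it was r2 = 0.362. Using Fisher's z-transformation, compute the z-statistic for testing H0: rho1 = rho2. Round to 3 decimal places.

z1 = atanh(0.285) = 0.293116,  z2 = atanh(0.362) = 0.379186
SE = √(1/(n1−3) + 1/(n2−3)) = √(1/54 + 1/7) = √(0.0185185 + 0.1428571) = √0.1613756 = 0.401716
z = (z1 − z2)/SE = (0.293116 − 0.379186) / 0.401716 = -0.086070 / 0.401716 = -0.214

-0.214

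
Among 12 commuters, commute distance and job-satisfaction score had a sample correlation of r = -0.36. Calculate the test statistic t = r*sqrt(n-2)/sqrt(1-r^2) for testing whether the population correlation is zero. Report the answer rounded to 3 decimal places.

t = r·√(n−2) / √(1−r²) with r = -0.36, n = 12
  = -0.36·√10 / √(1 − 0.1296)
  = -0.36·3.162278 / 0.932952
  = -1.138420 / 0.932952 = -1.220

-1.220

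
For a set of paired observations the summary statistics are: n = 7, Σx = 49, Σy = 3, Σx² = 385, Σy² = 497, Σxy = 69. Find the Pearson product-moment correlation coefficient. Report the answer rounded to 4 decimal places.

0.3327

S_xy = nΣxy − ΣxΣy = 7·69 − 49·3 = 483 − 147 = 336
S_xx = nΣx² − (Σx)² = 7·385 − 49² = 2695 − 2401 = 294
S_yy = nΣy² − (Σy)² = 7·497 − 3² = 3479 − 9 = 3470
r = S_xy / √(S_xx·S_yy) = 336 / √(294·3470) = 336 / √1020180 = 336 / 1010.0396 = 0.3327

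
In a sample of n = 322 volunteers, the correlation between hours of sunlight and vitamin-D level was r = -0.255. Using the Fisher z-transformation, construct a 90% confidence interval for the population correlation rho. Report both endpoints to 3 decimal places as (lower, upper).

(-0.339, -0.167)

z_r = atanh(-0.255) = -0.260753;  SE = 1/√(n−3) = 1/√319 = 0.055989
z-limits: -0.260753 ± 1.645·0.055989 = -0.260753 ± 0.092102 = [-0.352855, -0.168651]
ρ-limits: (tanh -0.352855, tanh -0.168651) = (-0.339, -0.167)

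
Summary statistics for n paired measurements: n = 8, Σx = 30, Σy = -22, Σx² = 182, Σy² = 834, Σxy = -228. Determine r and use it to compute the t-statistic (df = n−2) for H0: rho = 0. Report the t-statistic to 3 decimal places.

-1.974

S_xy = nΣxy − ΣxΣy = 8·(-228) − 30·(-22) = -1824 − (-660) = -1164
S_xx = nΣx² − (Σx)² = 8·182 − 30² = 1456 − 900 = 556
S_yy = nΣy² − (Σy)² = 8·834 − (-22)² = 6672 − 484 = 6188
r = S_xy / √(S_xx·S_yy) = -1164 / √(556·6188) = -1164 / √3440528 = -1164 / 1854.8660 = -0.6275
t = r·√(n−2)/√(1−r²) = -0.6275·√6 / √(1−0.393756) = -1.537055 / 0.778617 = -1.974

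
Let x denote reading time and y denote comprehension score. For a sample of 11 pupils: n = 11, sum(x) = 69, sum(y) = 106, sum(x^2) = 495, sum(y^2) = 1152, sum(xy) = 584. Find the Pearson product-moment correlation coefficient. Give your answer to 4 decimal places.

-0.8980

Numerator: nΣxy − (Σx)(Σy) = 11·584 − (69)(106) = -890
Denominator: √[(nΣx²−(Σx)²)(nΣy²−(Σy)²)]
  nΣx²−(Σx)² = 11·495 − 4761 = 684;  nΣy²−(Σy)² = 11·1152 − 11236 = 1436
  √(684·1436) = √982224 = 991.0721
r = -890 / 991.0721 = -0.8980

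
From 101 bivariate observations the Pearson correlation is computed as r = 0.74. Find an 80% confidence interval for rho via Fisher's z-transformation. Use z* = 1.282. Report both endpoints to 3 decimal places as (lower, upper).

(0.676, 0.793)

z_r = atanh(0.74) = 0.950479;  SE = 1/√(n−3) = 1/√98 = 0.101015
z-limits: 0.950479 ± 1.282·0.101015 = 0.950479 ± 0.129501 = [0.820978, 1.079980]
ρ-limits: (tanh 0.820978, tanh 1.079980) = (0.676, 0.793)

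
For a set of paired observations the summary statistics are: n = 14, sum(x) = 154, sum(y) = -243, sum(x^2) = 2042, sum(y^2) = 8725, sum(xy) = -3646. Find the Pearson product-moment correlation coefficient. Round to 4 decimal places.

S_xy = nΣxy − ΣxΣy = 14·(-3646) − 154·(-243) = -51044 − (-37422) = -13622
S_xx = nΣx² − (Σx)² = 14·2042 − 154² = 28588 − 23716 = 4872
S_yy = nΣy² − (Σy)² = 14·8725 − (-243)² = 122150 − 59049 = 63101
r = S_xy / √(S_xx·S_yy) = -13622 / √(4872·63101) = -13622 / √307428072 = -13622 / 17533.6269 = -0.7769

-0.7769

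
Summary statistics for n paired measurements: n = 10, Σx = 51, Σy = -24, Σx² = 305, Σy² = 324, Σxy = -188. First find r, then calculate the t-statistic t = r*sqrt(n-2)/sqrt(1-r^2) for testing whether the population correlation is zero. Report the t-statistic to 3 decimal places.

-2.120

S_xy = nΣxy − ΣxΣy = 10·(-188) − 51·(-24) = -1880 − (-1224) = -656
S_xx = nΣx² − (Σx)² = 10·305 − 51² = 3050 − 2601 = 449
S_yy = nΣy² − (Σy)² = 10·324 − (-24)² = 3240 − 576 = 2664
r = S_xy / √(S_xx·S_yy) = -656 / √(449·2664) = -656 / √1196136 = -656 / 1093.6800 = -0.5998
t = r·√(n−2)/√(1−r²) = -0.5998·√8 / √(1−0.359760) = -1.696491 / 0.800150 = -2.120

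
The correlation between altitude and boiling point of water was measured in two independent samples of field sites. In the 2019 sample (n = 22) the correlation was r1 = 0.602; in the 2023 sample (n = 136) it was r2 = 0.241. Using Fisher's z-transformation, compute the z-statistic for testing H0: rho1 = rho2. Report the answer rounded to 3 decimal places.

1.837

z1 = atanh(0.602) = 0.696278,  z2 = atanh(0.241) = 0.245836
SE = √(1/(n1−3) + 1/(n2−3)) = √(1/19 + 1/133) = √(0.0526316 + 0.0075188) = √0.0601504 = 0.245256
z = (z1 − z2)/SE = (0.696278 − 0.245836) / 0.245256 = 0.450442 / 0.245256 = 1.837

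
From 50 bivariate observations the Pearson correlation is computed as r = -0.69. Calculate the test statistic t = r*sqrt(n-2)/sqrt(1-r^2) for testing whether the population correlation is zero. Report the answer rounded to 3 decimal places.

-6.605

1 − r² = 1 − 0.4761 = 0.5239;  √(1−r²) = 0.723809
√(n−2) = √48 = 6.928203
t = r·√(n−2)/√(1−r²) = -0.69 · 6.928203 / 0.723809 = -6.605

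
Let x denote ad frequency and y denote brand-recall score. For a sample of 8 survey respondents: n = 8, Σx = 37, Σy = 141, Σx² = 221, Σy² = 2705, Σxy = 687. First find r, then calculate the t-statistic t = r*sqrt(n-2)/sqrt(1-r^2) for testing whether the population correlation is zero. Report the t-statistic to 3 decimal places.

0.865

S_xy = nΣxy − ΣxΣy = 8·687 − 37·141 = 5496 − 5217 = 279
S_xx = nΣx² − (Σx)² = 8·221 − 37² = 1768 − 1369 = 399
S_yy = nΣy² − (Σy)² = 8·2705 − 141² = 21640 − 19881 = 1759
r = S_xy / √(S_xx·S_yy) = 279 / √(399·1759) = 279 / √701841 = 279 / 837.7595 = 0.3330
t = r·√(n−2)/√(1−r²) = 0.3330·√6 / √(1−0.110889) = 0.815680 / 0.942927 = 0.865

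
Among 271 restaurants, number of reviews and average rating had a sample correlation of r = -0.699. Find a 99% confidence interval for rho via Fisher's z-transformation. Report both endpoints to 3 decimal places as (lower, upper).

(-0.771, -0.609)

Fisher z: z_r = atanh(r) = ½·ln((1+(-0.699))/(1−(-0.699))) = -0.865342
SE(z) = 1/√(n−3) = 1/√268 = 0.061085
99% ⇒ z* = 2.576; margin = 2.576·0.061085 = 0.157355
CI on z-scale: (-1.022697, -0.707987)
Back-transform: tanh(-1.022697) = -0.770963, tanh(-0.707987) = -0.609413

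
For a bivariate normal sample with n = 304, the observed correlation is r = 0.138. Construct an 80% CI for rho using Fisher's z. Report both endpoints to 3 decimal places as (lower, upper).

(0.065, 0.210)

Fisher z: z_r = atanh(r) = ½·ln((1+0.138)/(1−0.138)) = 0.138886
SE(z) = 1/√(n−3) = 1/√301 = 0.057639
80% ⇒ z* = 1.282; margin = 1.282·0.057639 = 0.073893
CI on z-scale: (0.064993, 0.212779)
Back-transform: tanh(0.064993) = 0.064902, tanh(0.212779) = 0.209625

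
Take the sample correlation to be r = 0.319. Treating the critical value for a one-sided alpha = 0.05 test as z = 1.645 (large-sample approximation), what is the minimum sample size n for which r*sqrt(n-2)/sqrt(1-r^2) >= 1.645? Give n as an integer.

r√(n−2)/√(1−r²) ≥ 1.645  ⇔  n−2 ≥ (1.645)²·(1−r²)/r²
(1−r²)/r² = (1−0.101761)/0.101761 = 8.8269
n ≥ 2 + 2.706025·8.8269 = 2 + 23.8858 = 25.8858
⌈25.8858⌉ = 26

26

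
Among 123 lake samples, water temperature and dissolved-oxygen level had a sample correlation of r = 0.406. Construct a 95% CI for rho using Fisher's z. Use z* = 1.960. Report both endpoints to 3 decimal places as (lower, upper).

z_r = atanh(0.406) = 0.430812;  SE = 1/√(n−3) = 1/√120 = 0.091287
z-limits: 0.430812 ± 1.960·0.091287 = 0.430812 ± 0.178923 = [0.251889, 0.609735]
ρ-limits: (tanh 0.251889, tanh 0.609735) = (0.247, 0.544)

(0.247, 0.544)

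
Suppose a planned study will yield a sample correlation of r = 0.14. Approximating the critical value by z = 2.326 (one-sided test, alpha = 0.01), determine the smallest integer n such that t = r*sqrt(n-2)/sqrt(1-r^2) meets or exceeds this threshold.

Need r·√(n−2)/√(1−r²) ≥ 2.326
√(n−2) ≥ 2.326·√(1−0.0196) / 0.14 = 2.326·0.990152 / 0.14 = 16.4507
n−2 ≥ 270.6255  ⇒  n ≥ 272.6255
Smallest integer n = 273

273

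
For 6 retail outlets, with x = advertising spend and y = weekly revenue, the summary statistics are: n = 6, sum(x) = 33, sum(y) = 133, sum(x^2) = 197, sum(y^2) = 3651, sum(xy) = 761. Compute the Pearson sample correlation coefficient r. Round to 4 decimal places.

0.2826

S_xy = nΣxy − ΣxΣy = 6·761 − 33·133 = 4566 − 4389 = 177
S_xx = nΣx² − (Σx)² = 6·197 − 33² = 1182 − 1089 = 93
S_yy = nΣy² − (Σy)² = 6·3651 − 133² = 21906 − 17689 = 4217
r = S_xy / √(S_xx·S_yy) = 177 / √(93·4217) = 177 / √392181 = 177 / 626.2436 = 0.2826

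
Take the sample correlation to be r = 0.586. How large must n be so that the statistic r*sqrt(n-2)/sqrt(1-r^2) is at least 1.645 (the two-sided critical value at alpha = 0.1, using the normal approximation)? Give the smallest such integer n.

Need r·√(n−2)/√(1−r²) ≥ 1.645
√(n−2) ≥ 1.645·√(1−0.343396) / 0.586 = 1.645·0.810311 / 0.586 = 2.2747
n−2 ≥ 5.1743  ⇒  n ≥ 7.1743
Smallest integer n = 8

8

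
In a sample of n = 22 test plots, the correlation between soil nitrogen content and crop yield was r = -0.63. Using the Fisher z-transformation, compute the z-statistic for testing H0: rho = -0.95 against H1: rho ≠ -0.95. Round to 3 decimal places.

Fisher z: atanh(-0.63) = -0.741416, atanh(-0.95) = -1.831781
z = (z_r − z_0)·√(n−3) = (-0.741416 − (-1.831781))·√19 = 1.090365 · 4.358899 = 4.753

4.753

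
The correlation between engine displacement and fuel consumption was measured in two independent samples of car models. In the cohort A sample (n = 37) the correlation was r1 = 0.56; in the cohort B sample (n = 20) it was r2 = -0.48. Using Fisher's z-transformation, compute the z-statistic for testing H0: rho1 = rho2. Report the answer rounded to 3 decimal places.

3.891

Fisher z-transforms: z1 = atanh(0.56) = 0.632833, z2 = atanh(-0.48) = -0.522984; difference d = 1.155817
Var(d) = 1/34 + 1/17 = 0.0294118 + 0.0588235 = 0.0882353
z = d/√Var(d) = 1.155817 / √0.0882353 = 1.155817 / 0.297044 = 3.891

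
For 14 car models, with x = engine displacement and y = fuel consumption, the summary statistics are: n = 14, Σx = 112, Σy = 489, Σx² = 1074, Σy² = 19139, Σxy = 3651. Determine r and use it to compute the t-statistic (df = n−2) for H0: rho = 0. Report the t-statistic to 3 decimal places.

-1.655

S_xy = nΣxy − ΣxΣy = 14·3651 − 112·489 = 51114 − 54768 = -3654
S_xx = nΣx² − (Σx)² = 14·1074 − 112² = 15036 − 12544 = 2492
S_yy = nΣy² − (Σy)² = 14·19139 − 489² = 267946 − 239121 = 28825
r = S_xy / √(S_xx·S_yy) = -3654 / √(2492·28825) = -3654 / √71831900 = -3654 / 8475.3702 = -0.4311
t = r·√(n−2)/√(1−r²) = -0.4311·√12 / √(1−0.185847) = -1.493374 / 0.902304 = -1.655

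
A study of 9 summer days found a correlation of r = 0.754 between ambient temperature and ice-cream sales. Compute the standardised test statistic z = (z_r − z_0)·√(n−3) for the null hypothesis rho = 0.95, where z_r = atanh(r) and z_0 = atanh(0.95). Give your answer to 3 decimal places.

Fisher z: atanh(0.754) = 0.982161, atanh(0.95) = 1.831781
z = (z_r − z_0)·√(n−3) = (0.982161 − 1.831781)·√6 = -0.849620 · 2.449490 = -2.081

-2.081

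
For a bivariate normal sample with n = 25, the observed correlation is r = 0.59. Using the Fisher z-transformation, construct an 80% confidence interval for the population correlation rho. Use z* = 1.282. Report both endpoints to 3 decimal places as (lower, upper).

(0.384, 0.740)

z_r = atanh(0.59) = 0.677666;  SE = 1/√(n−3) = 1/√22 = 0.213201
z-limits: 0.677666 ± 1.282·0.213201 = 0.677666 ± 0.273324 = [0.404342, 0.950990]
ρ-limits: (tanh 0.404342, tanh 0.950990) = (0.384, 0.740)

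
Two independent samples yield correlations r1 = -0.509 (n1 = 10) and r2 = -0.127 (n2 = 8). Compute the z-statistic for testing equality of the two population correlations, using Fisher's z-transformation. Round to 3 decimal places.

Fisher z-transforms: z1 = atanh(-0.509) = -0.561379, z2 = atanh(-0.127) = -0.127689; difference d = -0.433690
Var(d) = 1/7 + 1/5 = 0.1428571 + 0.2000000 = 0.3428571
z = d/√Var(d) = -0.433690 / √0.3428571 = -0.433690 / 0.585540 = -0.741

-0.741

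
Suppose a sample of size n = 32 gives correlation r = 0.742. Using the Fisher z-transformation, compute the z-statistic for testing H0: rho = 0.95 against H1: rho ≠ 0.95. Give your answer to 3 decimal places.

Fisher z: atanh(0.742) = 0.954915, atanh(0.95) = 1.831781
z = (z_r − z_0)·√(n−3) = (0.954915 − 1.831781)·√29 = -0.876866 · 5.385165 = -4.722

-4.722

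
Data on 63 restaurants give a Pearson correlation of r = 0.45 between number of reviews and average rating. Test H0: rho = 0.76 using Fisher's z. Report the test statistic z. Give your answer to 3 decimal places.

z_r = atanh(0.45) = 0.484700,  z_0 = atanh(0.76) = 0.996215
SE = 1/√(n−3) = 1/√60 = 0.129099
z = (z_r − z_0)/SE = (0.484700 − 0.996215) / 0.129099 = -0.511515 / 0.129099 = -3.962

-3.962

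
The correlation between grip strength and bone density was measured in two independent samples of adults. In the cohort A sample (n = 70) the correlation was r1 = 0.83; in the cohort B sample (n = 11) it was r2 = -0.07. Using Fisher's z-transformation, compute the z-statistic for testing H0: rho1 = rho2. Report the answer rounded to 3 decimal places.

Fisher z-transforms: z1 = atanh(0.83) = 1.188136, z2 = atanh(-0.07) = -0.070115; difference d = 1.258251
Var(d) = 1/67 + 1/8 = 0.0149254 + 0.1250000 = 0.1399254
z = d/√Var(d) = 1.258251 / √0.1399254 = 1.258251 / 0.374066 = 3.364

3.364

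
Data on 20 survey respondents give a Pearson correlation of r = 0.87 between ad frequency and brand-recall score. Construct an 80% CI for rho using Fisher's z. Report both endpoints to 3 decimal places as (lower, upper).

Fisher z: z_r = atanh(r) = ½·ln((1+0.87)/(1−0.87)) = 1.333080
SE(z) = 1/√(n−3) = 1/√17 = 0.242536
80% ⇒ z* = 1.282; margin = 1.282·0.242536 = 0.310931
CI on z-scale: (1.022149, 1.644011)
Back-transform: tanh(1.022149) = 0.770740, tanh(1.644011) = 0.928031

(0.771, 0.928)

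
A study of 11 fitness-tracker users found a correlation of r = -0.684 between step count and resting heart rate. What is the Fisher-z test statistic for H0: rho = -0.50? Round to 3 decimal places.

Fisher z: atanh(-0.684) = -0.836592, atanh(-0.50) = -0.549306
z = (z_r − z_0)·√(n−3) = (-0.836592 − (-0.549306))·√8 = -0.287286 · 2.828427 = -0.813

-0.813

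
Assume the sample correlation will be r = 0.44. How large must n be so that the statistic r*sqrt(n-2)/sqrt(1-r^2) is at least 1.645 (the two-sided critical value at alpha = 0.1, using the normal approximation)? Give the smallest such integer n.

r√(n−2)/√(1−r²) ≥ 1.645  ⇔  n−2 ≥ (1.645)²·(1−r²)/r²
(1−r²)/r² = (1−0.1936)/0.1936 = 4.1653
n ≥ 2 + 2.706025·4.1653 = 2 + 11.2714 = 13.2714
⌈13.2714⌉ = 14

14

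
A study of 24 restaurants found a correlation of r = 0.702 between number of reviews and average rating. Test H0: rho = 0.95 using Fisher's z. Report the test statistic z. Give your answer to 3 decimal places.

z_r = atanh(0.702) = 0.871233,  z_0 = atanh(0.95) = 1.831781
SE = 1/√(n−3) = 1/√21 = 0.218218
z = (z_r − z_0)/SE = (0.871233 − 1.831781) / 0.218218 = -0.960548 / 0.218218 = -4.402

-4.402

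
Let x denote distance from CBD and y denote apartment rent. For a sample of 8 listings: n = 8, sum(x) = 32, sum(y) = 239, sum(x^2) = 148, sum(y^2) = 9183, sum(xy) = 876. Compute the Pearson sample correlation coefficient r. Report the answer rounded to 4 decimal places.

Numerator: nΣxy − (Σx)(Σy) = 8·876 − (32)(239) = -640
Denominator: √[(nΣx²−(Σx)²)(nΣy²−(Σy)²)]
  nΣx²−(Σx)² = 8·148 − 1024 = 160;  nΣy²−(Σy)² = 8·9183 − 57121 = 16343
  √(160·16343) = √2614880 = 1617.0591
r = -640 / 1617.0591 = -0.3958

-0.3958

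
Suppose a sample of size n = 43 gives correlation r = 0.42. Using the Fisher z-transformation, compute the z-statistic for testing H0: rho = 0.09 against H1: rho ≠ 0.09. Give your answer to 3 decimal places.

2.261

Fisher z: atanh(0.42) = 0.447692, atanh(0.09) = 0.090244
z = (z_r − z_0)·√(n−3) = (0.447692 − 0.090244)·√40 = 0.357448 · 6.324555 = 2.261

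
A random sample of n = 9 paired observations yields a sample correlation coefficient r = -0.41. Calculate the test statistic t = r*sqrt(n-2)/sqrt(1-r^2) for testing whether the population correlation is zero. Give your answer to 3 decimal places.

t = r·√(n−2) / √(1−r²) with r = -0.41, n = 9
  = -0.41·√7 / √(1 − 0.1681)
  = -0.41·2.645751 / 0.912086
  = -1.084758 / 0.912086 = -1.189

-1.189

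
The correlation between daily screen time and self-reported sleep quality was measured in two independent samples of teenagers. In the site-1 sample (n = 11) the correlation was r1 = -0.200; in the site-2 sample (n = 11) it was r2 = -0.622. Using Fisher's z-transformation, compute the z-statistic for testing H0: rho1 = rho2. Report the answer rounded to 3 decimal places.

1.051

z1 = atanh(-0.200) = -0.202733,  z2 = atanh(-0.622) = -0.728261
SE = √(1/(n1−3) + 1/(n2−3)) = √(1/8 + 1/8) = √(0.1250000 + 0.1250000) = √0.2500000 = 0.500000
z = (z1 − z2)/SE = (-0.202733 − (-0.728261)) / 0.500000 = 0.525528 / 0.500000 = 1.051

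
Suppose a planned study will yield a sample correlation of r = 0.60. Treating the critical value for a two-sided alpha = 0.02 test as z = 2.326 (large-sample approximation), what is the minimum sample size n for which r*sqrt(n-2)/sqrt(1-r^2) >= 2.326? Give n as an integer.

12

r√(n−2)/√(1−r²) ≥ 2.326  ⇔  n−2 ≥ (2.326)²·(1−r²)/r²
(1−r²)/r² = (1−0.3600)/0.3600 = 1.7778
n ≥ 2 + 5.410276·1.7778 = 2 + 9.6184 = 11.6184
⌈11.6184⌉ = 12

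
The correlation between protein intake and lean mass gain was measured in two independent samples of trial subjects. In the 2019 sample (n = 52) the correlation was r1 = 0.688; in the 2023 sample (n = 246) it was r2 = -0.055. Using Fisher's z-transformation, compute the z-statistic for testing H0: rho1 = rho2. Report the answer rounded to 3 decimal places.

Fisher z-transforms: z1 = atanh(0.688) = 0.844148, z2 = atanh(-0.055) = -0.055056; difference d = 0.899204
Var(d) = 1/49 + 1/243 = 0.0204082 + 0.0041152 = 0.0245234
z = d/√Var(d) = 0.899204 / √0.0245234 = 0.899204 / 0.156599 = 5.742

5.742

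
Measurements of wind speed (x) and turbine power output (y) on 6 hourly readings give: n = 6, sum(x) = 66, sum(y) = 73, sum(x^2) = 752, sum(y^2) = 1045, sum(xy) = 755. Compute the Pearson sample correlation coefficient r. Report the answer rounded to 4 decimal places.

-0.7517

Numerator: nΣxy − (Σx)(Σy) = 6·755 − (66)(73) = -288
Denominator: √[(nΣx²−(Σx)²)(nΣy²−(Σy)²)]
  nΣx²−(Σx)² = 6·752 − 4356 = 156;  nΣy²−(Σy)² = 6·1045 − 5329 = 941
  √(156·941) = √146796 = 383.1397
r = -288 / 383.1397 = -0.7517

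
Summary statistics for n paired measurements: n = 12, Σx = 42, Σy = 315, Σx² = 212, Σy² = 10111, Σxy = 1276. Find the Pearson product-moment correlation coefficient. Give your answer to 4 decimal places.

0.5014

Numerator: nΣxy − (Σx)(Σy) = 12·1276 − (42)(315) = 2082
Denominator: √[(nΣx²−(Σx)²)(nΣy²−(Σy)²)]
  nΣx²−(Σx)² = 12·212 − 1764 = 780;  nΣy²−(Σy)² = 12·10111 − 99225 = 22107
  √(780·22107) = √17243460 = 4152.5245
r = 2082 / 4152.5245 = 0.5014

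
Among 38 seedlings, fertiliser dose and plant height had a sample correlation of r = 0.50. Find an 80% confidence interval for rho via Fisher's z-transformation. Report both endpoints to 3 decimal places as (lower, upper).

z_r = atanh(0.50) = 0.549306;  SE = 1/√(n−3) = 1/√35 = 0.169031
z-limits: 0.549306 ± 1.282·0.169031 = 0.549306 ± 0.216698 = [0.332608, 0.766004]
ρ-limits: (tanh 0.332608, tanh 0.766004) = (0.321, 0.645)

(0.321, 0.645)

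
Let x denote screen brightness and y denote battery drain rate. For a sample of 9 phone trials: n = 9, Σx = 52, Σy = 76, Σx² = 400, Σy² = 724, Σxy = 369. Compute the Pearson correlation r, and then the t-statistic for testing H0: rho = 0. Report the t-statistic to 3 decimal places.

-3.244

S_xy = nΣxy − ΣxΣy = 9·369 − 52·76 = 3321 − 3952 = -631
S_xx = nΣx² − (Σx)² = 9·400 − 52² = 3600 − 2704 = 896
S_yy = nΣy² − (Σy)² = 9·724 − 76² = 6516 − 5776 = 740
r = S_xy / √(S_xx·S_yy) = -631 / √(896·740) = -631 / √663040 = -631 / 814.2727 = -0.7749
t = r·√(n−2)/√(1−r²) = -0.7749·√7 / √(1−0.600470) = -2.050193 / 0.632084 = -3.244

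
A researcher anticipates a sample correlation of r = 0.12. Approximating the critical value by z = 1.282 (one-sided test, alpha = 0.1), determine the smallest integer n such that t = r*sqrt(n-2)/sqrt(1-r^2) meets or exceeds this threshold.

r√(n−2)/√(1−r²) ≥ 1.282  ⇔  n−2 ≥ (1.282)²·(1−r²)/r²
(1−r²)/r² = (1−0.0144)/0.0144 = 68.4444
n ≥ 2 + 1.643524·68.4444 = 2 + 112.4900 = 114.4900
⌈114.4900⌉ = 115

115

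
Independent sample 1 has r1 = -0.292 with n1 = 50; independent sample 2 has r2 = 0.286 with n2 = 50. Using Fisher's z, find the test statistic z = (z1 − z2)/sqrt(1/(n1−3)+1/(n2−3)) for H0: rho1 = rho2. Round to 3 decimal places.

Fisher z-transforms: z1 = atanh(-0.292) = -0.300751, z2 = atanh(0.286) = 0.294204; difference d = -0.594955
Var(d) = 1/47 + 1/47 = 0.0212766 + 0.0212766 = 0.0425532
z = d/√Var(d) = -0.594955 / √0.0425532 = -0.594955 / 0.206284 = -2.884

-2.884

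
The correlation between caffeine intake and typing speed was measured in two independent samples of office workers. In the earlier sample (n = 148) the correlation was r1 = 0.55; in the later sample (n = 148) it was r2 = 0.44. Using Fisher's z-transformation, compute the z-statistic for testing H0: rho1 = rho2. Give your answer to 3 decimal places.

1.244

Fisher z-transforms: z1 = atanh(0.55) = 0.618381, z2 = atanh(0.44) = 0.472231; difference d = 0.146150
Var(d) = 1/145 + 1/145 = 0.0068966 + 0.0068966 = 0.0137932
z = d/√Var(d) = 0.146150 / √0.0137932 = 0.146150 / 0.117444 = 1.244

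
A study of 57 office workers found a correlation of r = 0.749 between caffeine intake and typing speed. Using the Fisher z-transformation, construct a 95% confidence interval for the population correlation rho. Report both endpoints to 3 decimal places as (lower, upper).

z_r = atanh(0.749) = 0.970673;  SE = 1/√(n−3) = 1/√54 = 0.136083
z-limits: 0.970673 ± 1.960·0.136083 = 0.970673 ± 0.266723 = [0.703950, 1.237396]
ρ-limits: (tanh 0.703950, tanh 1.237396) = (0.607, 0.845)

(0.607, 0.845)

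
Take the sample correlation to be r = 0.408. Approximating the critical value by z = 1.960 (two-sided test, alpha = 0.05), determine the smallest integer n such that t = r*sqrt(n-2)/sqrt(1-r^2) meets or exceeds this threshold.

22

r√(n−2)/√(1−r²) ≥ 1.960  ⇔  n−2 ≥ (1.960)²·(1−r²)/r²
(1−r²)/r² = (1−0.166464)/0.166464 = 5.0073
n ≥ 2 + 3.8416·5.0073 = 2 + 19.2360 = 21.2360
⌈21.2360⌉ = 22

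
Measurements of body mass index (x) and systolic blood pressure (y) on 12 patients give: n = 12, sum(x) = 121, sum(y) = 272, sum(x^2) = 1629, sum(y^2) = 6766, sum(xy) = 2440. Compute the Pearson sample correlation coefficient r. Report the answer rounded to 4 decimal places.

-0.6107

Numerator: nΣxy − (Σx)(Σy) = 12·2440 − (121)(272) = -3632
Denominator: √[(nΣx²−(Σx)²)(nΣy²−(Σy)²)]
  nΣx²−(Σx)² = 12·1629 − 14641 = 4907;  nΣy²−(Σy)² = 12·6766 − 73984 = 7208
  √(4907·7208) = √35369656 = 5947.2394
r = -3632 / 5947.2394 = -0.6107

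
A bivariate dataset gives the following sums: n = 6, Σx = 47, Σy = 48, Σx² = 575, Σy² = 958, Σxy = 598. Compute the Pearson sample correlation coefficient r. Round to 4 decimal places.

S_xy = nΣxy − ΣxΣy = 6·598 − 47·48 = 3588 − 2256 = 1332
S_xx = nΣx² − (Σx)² = 6·575 − 47² = 3450 − 2209 = 1241
S_yy = nΣy² − (Σy)² = 6·958 − 48² = 5748 − 2304 = 3444
r = S_xy / √(S_xx·S_yy) = 1332 / √(1241·3444) = 1332 / √4274004 = 1332 / 2067.3664 = 0.6443

0.6443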